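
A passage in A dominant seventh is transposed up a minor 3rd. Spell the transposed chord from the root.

C E G Bb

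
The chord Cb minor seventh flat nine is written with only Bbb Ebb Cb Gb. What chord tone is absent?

Dbb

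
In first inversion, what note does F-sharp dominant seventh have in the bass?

F-sharp dominant seventh in root position is F-sharp–A-sharp–C-sharp–E.
First inversion places the third in the bass, which is A-sharp.

A-sharp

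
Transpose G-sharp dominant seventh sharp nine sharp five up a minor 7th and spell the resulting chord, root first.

F-sharp, A-sharp, C-double-sharp, E, G-double-sharp

Transposed root: G-sharp → F-sharp (minor 7th up). So we spell F-sharp dominant seventh sharp nine sharp five:
Root: F-sharp
Major 3rd (3rd): A-sharp
Augmented 5th (5th): C-double-sharp
Minor 7th (7th): E
Augmented 9th (9th): G-double-sharp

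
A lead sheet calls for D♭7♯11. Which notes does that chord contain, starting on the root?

Db  F  Ab  Cb  G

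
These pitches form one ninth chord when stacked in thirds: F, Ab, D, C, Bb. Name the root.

Stacking in thirds gives Bb – D – F – Ab – C, so Bb is the root — Bb dominant ninth.

Bb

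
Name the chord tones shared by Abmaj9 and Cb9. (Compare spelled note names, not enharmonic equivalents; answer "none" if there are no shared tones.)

Abmaj9 = Ab, C, Eb, G, Bb.
Cb9 = Cb, Eb, Gb, Bbb, Db.
Shared: Eb.

Eb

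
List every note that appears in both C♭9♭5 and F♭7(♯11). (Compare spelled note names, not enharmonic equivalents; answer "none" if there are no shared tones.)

Cb

C♭9♭5 = Cb, Eb, Gbb, Bbb, Db.
F♭7(♯11) = Fb, Ab, Cb, Ebb, Bb.
Shared: Cb.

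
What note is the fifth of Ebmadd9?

Bb

Root of Ebmadd9 = Eb. The 5th is a perfect 5th: Eb up a perfect 5th → Bb.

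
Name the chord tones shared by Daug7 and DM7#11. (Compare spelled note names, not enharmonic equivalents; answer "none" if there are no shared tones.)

Daug7 = D, F#, A#, C.
DM7#11 = D, F#, A, C#, G#.
Shared: D, F#.

D F#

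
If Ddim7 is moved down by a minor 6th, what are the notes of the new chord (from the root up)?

F#, A, C, Eb

Transposed root: D → F# (minor 6th down). So we spell F# diminished seventh:
root → F#
3rd (minor 3rd) → A
5th (diminished 5th) → C
7th (diminished 7th) → Eb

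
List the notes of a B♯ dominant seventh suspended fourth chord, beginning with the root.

B♯, E♯, F𝄪, A♯

B♯ dominant seventh suspended fourth: dominant seventh suspended fourth on B♯.
root → B♯
4th (perfect 4th) → E♯
5th (perfect 5th) → F𝄪
7th (minor 7th) → A♯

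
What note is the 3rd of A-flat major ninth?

Root of A-flat major ninth = Ab. The 3rd is a major 3rd: Ab up a major 3rd → C.

C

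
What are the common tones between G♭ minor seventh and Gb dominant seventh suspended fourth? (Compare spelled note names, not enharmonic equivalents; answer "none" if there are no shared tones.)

G♭ minor seventh: G-flat B-double-flat D-flat F-flat
Gb dominant seventh suspended fourth: G-flat C-flat D-flat F-flat
Common to both → G-flat, D-flat, F-flat.

G-flat, D-flat, F-flat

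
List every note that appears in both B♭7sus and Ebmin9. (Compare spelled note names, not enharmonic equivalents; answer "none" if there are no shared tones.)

B♭7sus = Bb, Eb, F, Ab.
Ebmin9 = Eb, Gb, Bb, Db, F.
Shared: Bb, Eb, F.

Bb Eb F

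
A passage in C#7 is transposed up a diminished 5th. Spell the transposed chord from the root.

Transposed root: C# → G (diminished 5th up). So we spell G dominant seventh:
root → G
3rd (major 3rd) → B
5th (perfect 5th) → D
7th (minor 7th) → F

G B D F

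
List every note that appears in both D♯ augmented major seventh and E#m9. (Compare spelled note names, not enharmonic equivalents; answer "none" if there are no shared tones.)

D♯ augmented major seventh = D#, F##, A##, C##.
E#m9 = E#, G#, B#, D#, F##.
Shared: D#, F##.

D# – F##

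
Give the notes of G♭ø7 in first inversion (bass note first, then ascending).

In root position, G♭ø7 is Gb–Bbb–Dbb–Fb.
First inversion puts the third (Bbb) in the bass.

Bbb, Dbb, Fb, Gb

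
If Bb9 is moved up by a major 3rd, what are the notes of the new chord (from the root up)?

A major 3rd up from B♭ is D, so the new chord is D dominant ninth.
- root: D
- major 3rd: F♯
- perfect 5th: A
- minor 7th: C
- major 9th: E

D  F♯  A  C  E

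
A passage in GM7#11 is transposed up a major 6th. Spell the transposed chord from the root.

G up a major 6th → E. New chord: E major seventh sharp eleven.
root → E
3rd (major 3rd) → G#
5th (perfect 5th) → B
7th (major 7th) → D#
11th (augmented 11th) → A#

E  G#  B  D#  A#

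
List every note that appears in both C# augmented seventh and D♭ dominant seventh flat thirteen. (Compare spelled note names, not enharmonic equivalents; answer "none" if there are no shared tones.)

none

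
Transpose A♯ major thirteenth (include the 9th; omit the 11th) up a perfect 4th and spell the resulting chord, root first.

A perfect 4th up from A-sharp is D-sharp, so the new chord is D-sharp major thirteenth.
- root: D-sharp
- major 3rd: F-double-sharp
- perfect 5th: A-sharp
- major 7th: C-double-sharp
- major 9th: E-sharp
- major 13th: B-sharp

D-sharp  F-double-sharp  A-sharp  C-double-sharp  E-sharp  B-sharp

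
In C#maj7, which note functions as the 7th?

B#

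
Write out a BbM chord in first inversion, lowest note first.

D F Bb

In root position, BbM is Bb–D–F.
First inversion puts the third (D) in the bass.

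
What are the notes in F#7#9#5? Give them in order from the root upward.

F# A# C## E G##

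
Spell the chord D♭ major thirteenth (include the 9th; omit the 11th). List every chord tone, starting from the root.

D♭ major thirteenth: major thirteenth on Db.
root → Db
3rd (major 3rd) → F
5th (perfect 5th) → Ab
7th (major 7th) → C
9th (major 9th) → Eb
13th (major 13th) → Bb

Db, F, Ab, C, Eb, Bb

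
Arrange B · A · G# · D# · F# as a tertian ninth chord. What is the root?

Stacking in thirds gives G# – B – D# – F# – A, so G# is the root — G# minor seventh flat nine.

G#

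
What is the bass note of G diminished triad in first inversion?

Bb

G diminished triad in root position is G–Bb–Db.
First inversion places the third in the bass, which is Bb.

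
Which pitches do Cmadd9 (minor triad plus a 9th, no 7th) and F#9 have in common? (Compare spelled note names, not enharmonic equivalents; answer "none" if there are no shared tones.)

none

Cmadd9 = C, Eb, G, D.
F#9 = F#, A#, C#, E, G#.
Shared: none.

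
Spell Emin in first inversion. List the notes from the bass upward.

G B E

Emin = E–G–B; first inversion → third (G) lowest.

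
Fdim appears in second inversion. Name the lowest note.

Fdim in root position is F–Ab–Cb.
Second inversion places the fifth in the bass, which is Cb.

Cb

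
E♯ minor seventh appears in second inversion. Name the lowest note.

B-sharp

E♯ minor seventh = E-sharp–G-sharp–B-sharp–D-sharp. Second inversion → fifth in the bass = B-sharp.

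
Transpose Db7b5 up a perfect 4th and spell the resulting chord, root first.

Gb, Bb, Dbb, Fb

A perfect 4th up from Db is Gb, so the new chord is Gb dominant seventh flat five.
Gb — root
Bb — major 3rd
Dbb — diminished 5th
Fb — minor 7th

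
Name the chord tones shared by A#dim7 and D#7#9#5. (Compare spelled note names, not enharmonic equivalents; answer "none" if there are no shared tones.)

C#

A#dim7 = A#, C#, E, G.
D#7#9#5 = D#, F##, A##, C#, E##.
Shared: C#.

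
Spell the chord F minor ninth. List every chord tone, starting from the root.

Root F, quality minor ninth:
Root: F
Minor 3rd (3rd): A-flat
Perfect 5th (5th): C
Minor 7th (7th): E-flat
Major 9th (9th): G

F  A-flat  C  E-flat  G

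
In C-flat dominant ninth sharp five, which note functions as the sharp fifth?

G

Root of C-flat dominant ninth sharp five = Cb. The 5th is an augmented 5th: Cb up an augmented 5th → G.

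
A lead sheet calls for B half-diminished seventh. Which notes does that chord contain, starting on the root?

B half-diminished seventh is a half-diminished seventh built on B.
- root: B
- minor 3rd: D
- diminished 5th: F
- minor 7th: A

B – D – F – A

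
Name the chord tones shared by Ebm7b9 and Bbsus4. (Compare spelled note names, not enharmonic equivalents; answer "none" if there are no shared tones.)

E♭, B♭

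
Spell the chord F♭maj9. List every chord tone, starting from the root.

Fb  Ab  Cb  Eb  Gb

Root Fb, quality major ninth:
Fb — root
Ab — major 3rd
Cb — perfect 5th
Eb — major 7th
Gb — major 9th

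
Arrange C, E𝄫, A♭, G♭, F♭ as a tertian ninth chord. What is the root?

F♭

Stacking in thirds gives F♭ – A♭ – C – E𝄫 – G♭, so F♭ is the root — F♭ dominant ninth sharp five.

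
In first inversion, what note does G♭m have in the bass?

Bbb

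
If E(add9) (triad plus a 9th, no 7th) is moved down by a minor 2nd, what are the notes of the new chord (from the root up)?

Transposed root: E → D# (minor 2nd down). So we spell D# added-ninth:
Root: D#
Major 3rd (3rd): F##
Perfect 5th (5th): A#
Major 9th (9th): E#

D#, F##, A#, E#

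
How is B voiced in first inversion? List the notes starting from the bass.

D#, F#, B

In root position, B is B–D#–F#.
First inversion puts the third (D#) in the bass.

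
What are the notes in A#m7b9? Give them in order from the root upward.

A# C# E# G# B

A#m7b9: minor seventh flat nine on A#.
- root: A#
- minor 3rd: C#
- perfect 5th: E#
- minor 7th: G#
- minor 9th: B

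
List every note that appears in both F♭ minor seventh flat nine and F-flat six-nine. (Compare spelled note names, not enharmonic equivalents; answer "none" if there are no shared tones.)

F♭  C♭

F♭ minor seventh flat nine: F♭ A𝄫 C♭ E𝄫 G𝄫
F-flat six-nine: F♭ A♭ C♭ D♭ G♭
Common to both → F♭, C♭.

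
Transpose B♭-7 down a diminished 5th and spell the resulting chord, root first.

E – G – B – D

Transposed root: Bb → E (diminished 5th down). So we spell E minor seventh:
- root: E
- minor 3rd: G
- perfect 5th: B
- minor 7th: D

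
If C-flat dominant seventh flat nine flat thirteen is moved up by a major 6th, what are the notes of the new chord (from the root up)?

Cb up a major 6th → Ab. New chord: Ab dominant seventh flat nine flat thirteen.
root → Ab
3rd (major 3rd) → C
5th (perfect 5th) → Eb
7th (minor 7th) → Gb
9th (minor 9th) → Bbb
13th (minor 13th) → Fb

Ab, C, Eb, Gb, Bbb, Fb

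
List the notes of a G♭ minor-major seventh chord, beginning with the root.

G-flat B-double-flat D-flat F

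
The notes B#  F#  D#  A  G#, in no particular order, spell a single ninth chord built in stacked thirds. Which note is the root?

Arranged so that each adjacent pair is a third by letter name: G# – B# – D# – F# – A.
The bottom of that stack, G#, is the root (this is G# dominant seventh flat nine).

G#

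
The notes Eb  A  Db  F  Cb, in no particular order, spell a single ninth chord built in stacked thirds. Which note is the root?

Arranged so that each adjacent pair is a third by letter name: Db – F – A – Cb – Eb.
The bottom of that stack, Db, is the root (this is Db dominant ninth sharp five).

Db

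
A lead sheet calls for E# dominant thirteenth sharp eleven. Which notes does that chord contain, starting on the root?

E# dominant thirteenth sharp eleven is a dominant thirteenth sharp eleven built on E#.
root → E#
3rd (major 3rd) → G##
5th (perfect 5th) → B#
7th (minor 7th) → D#
9th (major 9th) → F##
11th (augmented 11th) → A##
13th (major 13th) → C##

E# G## B# D# F## A## C##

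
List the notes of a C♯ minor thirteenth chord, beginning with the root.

C#, E, G#, B, D#, F#, A#

C♯ minor thirteenth is a minor thirteenth built on C#.
root → C#
3rd (minor 3rd) → E
5th (perfect 5th) → G#
7th (minor 7th) → B
9th (major 9th) → D#
11th (perfect 11th) → F#
13th (major 13th) → A#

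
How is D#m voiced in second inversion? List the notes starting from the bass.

D#m = D#–F#–A#; second inversion → fifth (A#) lowest.

A#  D#  F#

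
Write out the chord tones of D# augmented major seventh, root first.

D# augmented major seventh: augmented major seventh on D♯.
- root: D♯
- major 3rd: F𝄪
- augmented 5th: A𝄪
- major 7th: C𝄪

D♯ – F𝄪 – A𝄪 – C𝄪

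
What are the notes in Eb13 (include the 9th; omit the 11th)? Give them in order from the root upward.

Eb – G – Bb – Db – F – C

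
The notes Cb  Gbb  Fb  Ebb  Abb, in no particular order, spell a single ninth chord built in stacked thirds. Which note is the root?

Fb

Arranged so that each adjacent pair is a third by letter name: Fb – Abb – Cb – Ebb – Gbb.
The bottom of that stack, Fb, is the root (this is Fb minor seventh flat nine).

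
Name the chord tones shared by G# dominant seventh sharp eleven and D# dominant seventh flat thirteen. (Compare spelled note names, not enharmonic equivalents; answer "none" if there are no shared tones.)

G# dominant seventh sharp eleven = G-sharp, B-sharp, D-sharp, F-sharp, C-double-sharp.
D# dominant seventh flat thirteen = D-sharp, F-double-sharp, A-sharp, C-sharp, B.
Shared: D-sharp.

D-sharp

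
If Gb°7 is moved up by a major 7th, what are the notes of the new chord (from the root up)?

A major 7th up from Gb is F, so the new chord is F diminished seventh.
root → F
3rd (minor 3rd) → Ab
5th (diminished 5th) → Cb
7th (diminished 7th) → Ebb

F – Ab – Cb – Ebb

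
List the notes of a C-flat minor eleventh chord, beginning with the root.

C-flat – E-double-flat – G-flat – B-double-flat – D-flat – F-flat

C-flat minor eleventh: minor eleventh on C-flat.
C-flat — root
E-double-flat — minor 3rd
G-flat — perfect 5th
B-double-flat — minor 7th
D-flat — major 9th
F-flat — perfect 11th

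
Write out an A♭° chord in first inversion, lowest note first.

Cb, Ebb, Ab

A♭° = Ab–Cb–Ebb; first inversion → third (Cb) lowest.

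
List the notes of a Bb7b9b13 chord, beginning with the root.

B♭  D  F  A♭  C♭  G♭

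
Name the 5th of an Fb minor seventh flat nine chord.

C♭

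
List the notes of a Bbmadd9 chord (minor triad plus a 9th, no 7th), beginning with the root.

Bb, Db, F, C

Bbmadd9 is a minor added-ninth built on Bb.
- root: Bb
- minor 3rd: Db
- perfect 5th: F
- major 9th: C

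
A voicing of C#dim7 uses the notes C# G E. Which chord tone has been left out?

The full C#dim7 chord is C#, E, G, Bb.
Comparing with the voicing, the diminished 7th (7th) — Bb — is absent.

Bb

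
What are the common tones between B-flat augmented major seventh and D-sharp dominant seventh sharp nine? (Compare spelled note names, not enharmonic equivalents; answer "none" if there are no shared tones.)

none

B-flat augmented major seventh = B-flat, D, F-sharp, A.
D-sharp dominant seventh sharp nine = D-sharp, F-double-sharp, A-sharp, C-sharp, E-double-sharp.
Shared: none.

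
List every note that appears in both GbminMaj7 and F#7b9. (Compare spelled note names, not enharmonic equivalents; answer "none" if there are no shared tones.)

GbminMaj7 = Gb, Bbb, Db, F.
F#7b9 = F#, A#, C#, E, G.
Shared: none.

none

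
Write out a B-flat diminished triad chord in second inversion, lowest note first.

F-flat, B-flat, D-flat

B-flat diminished triad = B-flat–D-flat–F-flat; second inversion → fifth (F-flat) lowest.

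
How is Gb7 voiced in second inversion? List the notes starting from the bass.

Db, Fb, Gb, Bb

Gb7 = Gb–Bb–Db–Fb; second inversion → fifth (Db) lowest.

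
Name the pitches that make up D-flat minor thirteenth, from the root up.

D-flat minor thirteenth is a minor thirteenth built on Db.
Db — root
Fb — minor 3rd
Ab — perfect 5th
Cb — minor 7th
Eb — major 9th
Gb — perfect 11th
Bb — major 13th

Db Fb Ab Cb Eb Gb Bb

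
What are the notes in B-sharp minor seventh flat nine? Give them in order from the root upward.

B-sharp minor seventh flat nine: minor seventh flat nine on B#.
root → B#
3rd (minor 3rd) → D#
5th (perfect 5th) → F##
7th (minor 7th) → A#
9th (minor 9th) → C#

B#  D#  F##  A#  C#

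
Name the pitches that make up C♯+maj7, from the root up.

C♯+maj7: augmented major seventh on C#.
Root: C#
Major 3rd (3rd): E#
Augmented 5th (5th): G##
Major 7th (7th): B#

C# – E# – G## – B#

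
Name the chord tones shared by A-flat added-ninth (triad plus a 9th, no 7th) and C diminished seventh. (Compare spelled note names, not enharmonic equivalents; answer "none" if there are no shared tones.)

C, E-flat

A-flat added-ninth: A-flat C E-flat B-flat
C diminished seventh: C E-flat G-flat B-double-flat
Common to both → C, E-flat.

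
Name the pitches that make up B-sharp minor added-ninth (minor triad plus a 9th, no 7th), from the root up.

B-sharp, D-sharp, F-double-sharp, C-double-sharp

B-sharp minor added-ninth is a minor added-ninth built on B-sharp.
- root: B-sharp
- minor 3rd: D-sharp
- perfect 5th: F-double-sharp
- major 9th: C-double-sharp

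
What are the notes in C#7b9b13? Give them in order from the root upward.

C# E# G# B D A

Root C#, quality dominant seventh flat nine flat thirteen:
root → C#
3rd (major 3rd) → E#
5th (perfect 5th) → G#
7th (minor 7th) → B
9th (minor 9th) → D
13th (minor 13th) → A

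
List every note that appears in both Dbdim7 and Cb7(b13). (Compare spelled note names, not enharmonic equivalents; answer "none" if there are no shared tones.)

Dbdim7: D♭ F♭ A𝄫 C𝄫
Cb7(b13): C♭ E♭ G♭ B𝄫 A𝄫
Common to both → A𝄫.

A𝄫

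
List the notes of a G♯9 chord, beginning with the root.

G#, B#, D#, F#, A#

Root G#, quality dominant ninth:
Root: G#
Major 3rd (3rd): B#
Perfect 5th (5th): D#
Minor 7th (7th): F#
Major 9th (9th): A#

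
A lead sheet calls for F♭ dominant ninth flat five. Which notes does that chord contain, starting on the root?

F-flat – A-flat – C-double-flat – E-double-flat – G-flat

F♭ dominant ninth flat five is a dominant ninth flat five built on F-flat.
root → F-flat
3rd (major 3rd) → A-flat
5th (diminished 5th) → C-double-flat
7th (minor 7th) → E-double-flat
9th (major 9th) → G-flat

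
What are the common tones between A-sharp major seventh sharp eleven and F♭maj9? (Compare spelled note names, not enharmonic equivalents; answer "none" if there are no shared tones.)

none

A-sharp major seventh sharp eleven: A♯ C𝄪 E♯ G𝄪 D𝄪
F♭maj9: F♭ A♭ C♭ E♭ G♭
Common to both → none.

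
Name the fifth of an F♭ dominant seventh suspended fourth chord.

Cb

F♭ dominant seventh suspended fourth is built on Fb; its 5th is a perfect 5th above the root.
A fifth above F uses the letter C, and the perfect 5th above Fb is Cb.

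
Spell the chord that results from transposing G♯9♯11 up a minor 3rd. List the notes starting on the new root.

A minor 3rd up from G# is B, so the new chord is B dominant ninth sharp eleven.
B — root
D# — major 3rd
F# — perfect 5th
A — minor 7th
C# — major 9th
E# — augmented 11th

B, D#, F#, A, C#, E#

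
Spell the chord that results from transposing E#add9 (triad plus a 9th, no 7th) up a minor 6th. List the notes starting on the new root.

E# up a minor 6th → C#. New chord: C# added-ninth.
- root: C#
- major 3rd: E#
- perfect 5th: G#
- major 9th: D#

C#, E#, G#, D#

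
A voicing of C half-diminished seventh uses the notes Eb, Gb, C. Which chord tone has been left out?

Bb

The full C half-diminished seventh chord is C, Eb, Gb, Bb.
Comparing with the voicing, the minor 7th (7th) — Bb — is absent.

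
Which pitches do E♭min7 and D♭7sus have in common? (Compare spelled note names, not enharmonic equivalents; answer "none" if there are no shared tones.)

E♭min7: Eb Gb Bb Db
D♭7sus: Db Gb Ab Cb
Common to both → Gb, Db.

Gb Db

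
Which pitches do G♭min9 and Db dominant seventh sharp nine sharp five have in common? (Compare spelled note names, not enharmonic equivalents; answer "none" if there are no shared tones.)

Db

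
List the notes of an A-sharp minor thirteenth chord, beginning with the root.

A#  C#  E#  G#  B#  D#  F##

Root A#, quality minor thirteenth:
A# — root
C# — minor 3rd
E# — perfect 5th
G# — minor 7th
B# — major 9th
D# — perfect 11th
F## — major 13th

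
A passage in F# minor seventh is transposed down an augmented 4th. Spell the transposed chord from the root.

C Eb G Bb

Transposed root: F# → C (augmented 4th down). So we spell C minor seventh:
root → C
3rd (minor 3rd) → Eb
5th (perfect 5th) → G
7th (minor 7th) → Bb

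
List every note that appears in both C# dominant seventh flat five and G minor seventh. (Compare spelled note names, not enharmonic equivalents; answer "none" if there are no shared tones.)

G

C# dominant seventh flat five = C-sharp, E-sharp, G, B.
G minor seventh = G, B-flat, D, F.
Shared: G.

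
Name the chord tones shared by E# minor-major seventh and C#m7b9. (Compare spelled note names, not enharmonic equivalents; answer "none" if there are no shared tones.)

E# minor-major seventh: E# G# B# D##
C#m7b9: C# E G# B D
Common to both → G#.

G#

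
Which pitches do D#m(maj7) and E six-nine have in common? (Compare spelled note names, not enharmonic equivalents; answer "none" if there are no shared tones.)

F#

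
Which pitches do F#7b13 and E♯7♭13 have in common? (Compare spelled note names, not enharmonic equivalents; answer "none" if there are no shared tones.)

C#

F#7b13: F# A# C# E D
E♯7♭13: E# G## B# D# C#
Common to both → C#.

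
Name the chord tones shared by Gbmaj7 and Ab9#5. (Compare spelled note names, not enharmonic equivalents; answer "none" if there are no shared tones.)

Gbmaj7 = Gb, Bb, Db, F.
Ab9#5 = Ab, C, E, Gb, Bb.
Shared: Gb, Bb.

Gb – Bb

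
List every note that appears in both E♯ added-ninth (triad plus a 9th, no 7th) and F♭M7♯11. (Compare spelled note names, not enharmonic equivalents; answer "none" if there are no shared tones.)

none

E♯ added-ninth = E#, G##, B#, F##.
F♭M7♯11 = Fb, Ab, Cb, Eb, Bb.
Shared: none.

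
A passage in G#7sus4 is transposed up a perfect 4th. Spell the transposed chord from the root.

Transposed root: G# → C# (perfect 4th up). So we spell C# dominant seventh suspended fourth:
Root: C#
Perfect 4th (4th): F#
Perfect 5th (5th): G#
Minor 7th (7th): B

C#, F#, G#, B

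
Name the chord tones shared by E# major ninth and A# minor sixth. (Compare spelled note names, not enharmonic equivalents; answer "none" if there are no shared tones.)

E# major ninth: E-sharp G-double-sharp B-sharp D-double-sharp F-double-sharp
A# minor sixth: A-sharp C-sharp E-sharp F-double-sharp
Common to both → E-sharp, F-double-sharp.

E-sharp F-double-sharp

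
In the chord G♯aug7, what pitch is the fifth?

D##

G♯aug7 is built on G#; its 5th is an augmented 5th above the root.
A fifth above G uses the letter D, and the augmented 5th above G# is D##.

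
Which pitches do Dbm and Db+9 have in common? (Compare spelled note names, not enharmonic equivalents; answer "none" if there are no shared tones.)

Dbm = Db, Fb, Ab.
Db+9 = Db, F, A, Cb, Eb.
Shared: Db.

Db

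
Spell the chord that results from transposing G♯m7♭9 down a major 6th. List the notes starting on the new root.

B – D – F♯ – A – C

G♯ down a major 6th → B. New chord: B minor seventh flat nine.
- root: B
- minor 3rd: D
- perfect 5th: F♯
- minor 7th: A
- minor 9th: C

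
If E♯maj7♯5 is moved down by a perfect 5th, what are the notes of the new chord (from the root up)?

A#  C##  E##  G##

A perfect 5th down from E# is A#, so the new chord is A# augmented major seventh.
root → A#
3rd (major 3rd) → C##
5th (augmented 5th) → E##
7th (major 7th) → G##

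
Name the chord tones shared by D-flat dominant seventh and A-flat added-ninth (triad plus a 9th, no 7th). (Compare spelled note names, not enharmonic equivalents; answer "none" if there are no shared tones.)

D-flat dominant seventh = D-flat, F, A-flat, C-flat.
A-flat added-ninth = A-flat, C, E-flat, B-flat.
Shared: A-flat.

A-flat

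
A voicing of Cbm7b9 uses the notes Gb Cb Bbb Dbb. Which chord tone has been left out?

The full Cbm7b9 chord is Cb, Ebb, Gb, Bbb, Dbb.
Comparing with the voicing, the minor 3rd (3rd) — Ebb — is absent.

Ebb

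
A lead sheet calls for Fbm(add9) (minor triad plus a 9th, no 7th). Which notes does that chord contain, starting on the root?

Fbm(add9) is a minor added-ninth built on Fb.
- root: Fb
- minor 3rd: Abb
- perfect 5th: Cb
- major 9th: Gb

Fb, Abb, Cb, Gb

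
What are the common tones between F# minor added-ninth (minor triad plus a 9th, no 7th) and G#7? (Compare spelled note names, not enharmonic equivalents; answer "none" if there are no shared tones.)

F#, G#

F# minor added-ninth = F#, A, C#, G#.
G#7 = G#, B#, D#, F#.
Shared: F#, G#.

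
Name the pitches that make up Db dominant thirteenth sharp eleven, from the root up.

Db dominant thirteenth sharp eleven: dominant thirteenth sharp eleven on D-flat.
root → D-flat
3rd (major 3rd) → F
5th (perfect 5th) → A-flat
7th (minor 7th) → C-flat
9th (major 9th) → E-flat
11th (augmented 11th) → G
13th (major 13th) → B-flat

D-flat  F  A-flat  C-flat  E-flat  G  B-flat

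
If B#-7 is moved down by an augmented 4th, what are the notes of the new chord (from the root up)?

Transposed root: B♯ → F♯ (augmented 4th down). So we spell F♯ minor seventh:
F♯ — root
A — minor 3rd
C♯ — perfect 5th
E — minor 7th

F♯ A C♯ E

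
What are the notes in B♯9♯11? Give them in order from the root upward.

B♯9♯11 is a dominant ninth sharp eleven built on B#.
Root: B#
Major 3rd (3rd): D##
Perfect 5th (5th): F##
Minor 7th (7th): A#
Major 9th (9th): C##
Augmented 11th (11th): E##

B# D## F## A# C## E##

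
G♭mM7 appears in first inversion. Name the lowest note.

Bbb

G♭mM7 = Gb–Bbb–Db–F. First inversion → third in the bass = Bbb.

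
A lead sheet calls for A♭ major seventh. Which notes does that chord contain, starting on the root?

A♭ major seventh is a major seventh built on Ab.
Ab — root
C — major 3rd
Eb — perfect 5th
G — major 7th

Ab, C, Eb, G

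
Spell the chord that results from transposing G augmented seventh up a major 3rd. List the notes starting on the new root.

B D♯ F𝄪 A

G up a major 3rd → B. New chord: B augmented seventh.
Root: B
Major 3rd (3rd): D♯
Augmented 5th (5th): F𝄪
Minor 7th (7th): A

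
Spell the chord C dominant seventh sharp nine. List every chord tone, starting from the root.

C, E, G, Bb, D#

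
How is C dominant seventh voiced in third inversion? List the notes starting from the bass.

C dominant seventh = C–E–G–B♭; third inversion → seventh (B♭) lowest.

B♭ – C – E – G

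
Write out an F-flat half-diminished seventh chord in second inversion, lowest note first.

C-double-flat – E-double-flat – F-flat – A-double-flat

In root position, F-flat half-diminished seventh is F-flat–A-double-flat–C-double-flat–E-double-flat.
Second inversion puts the fifth (C-double-flat) in the bass.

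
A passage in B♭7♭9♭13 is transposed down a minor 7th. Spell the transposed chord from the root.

Transposed root: Bb → C (minor 7th down). So we spell C dominant seventh flat nine flat thirteen:
root → C
3rd (major 3rd) → E
5th (perfect 5th) → G
7th (minor 7th) → Bb
9th (minor 9th) → Db
13th (minor 13th) → Ab

C, E, G, Bb, Db, Ab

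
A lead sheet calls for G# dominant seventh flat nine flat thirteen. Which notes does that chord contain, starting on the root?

G# B# D# F# A E

Root G#, quality dominant seventh flat nine flat thirteen:
Root: G#
Major 3rd (3rd): B#
Perfect 5th (5th): D#
Minor 7th (7th): F#
Minor 9th (9th): A
Minor 13th (13th): E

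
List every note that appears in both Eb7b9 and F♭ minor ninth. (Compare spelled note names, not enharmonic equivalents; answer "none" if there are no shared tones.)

Eb7b9 = E♭, G, B♭, D♭, F♭.
F♭ minor ninth = F♭, A𝄫, C♭, E𝄫, G♭.
Shared: F♭.

F♭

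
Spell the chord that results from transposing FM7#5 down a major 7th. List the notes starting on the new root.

Gb Bb D F

F down a major 7th → Gb. New chord: Gb augmented major seventh.
Root: Gb
Major 3rd (3rd): Bb
Augmented 5th (5th): D
Major 7th (7th): F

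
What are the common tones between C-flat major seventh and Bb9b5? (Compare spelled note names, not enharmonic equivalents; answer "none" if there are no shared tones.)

C-flat major seventh = Cb, Eb, Gb, Bb.
Bb9b5 = Bb, D, Fb, Ab, C.
Shared: Bb.

Bb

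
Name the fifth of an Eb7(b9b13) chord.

B♭

Root of Eb7(b9b13) = E♭. The 5th is a perfect 5th: E♭ up a perfect 5th → B♭.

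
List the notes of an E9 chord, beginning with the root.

E, G♯, B, D, F♯

E9: dominant ninth on E.
E — root
G♯ — major 3rd
B — perfect 5th
D — minor 7th
F♯ — major 9th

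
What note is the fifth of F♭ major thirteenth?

Root of F♭ major thirteenth = F-flat. The 5th is a perfect 5th: F-flat up a perfect 5th → C-flat.

C-flat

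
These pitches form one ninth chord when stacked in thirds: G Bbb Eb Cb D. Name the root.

Cb

Stacking in thirds gives Cb – Eb – G – Bbb – D, so Cb is the root — Cb dominant seventh sharp nine sharp five.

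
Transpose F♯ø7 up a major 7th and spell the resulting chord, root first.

F# up a major 7th → E#. New chord: E# half-diminished seventh.
Root: E#
Minor 3rd (3rd): G#
Diminished 5th (5th): B
Minor 7th (7th): D#

E#  G#  B  D#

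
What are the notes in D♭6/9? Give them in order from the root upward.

Db  F  Ab  Bb  Eb

Root Db, quality six-nine:
- root: Db
- major 3rd: F
- perfect 5th: Ab
- major 6th: Bb
- major 9th: Eb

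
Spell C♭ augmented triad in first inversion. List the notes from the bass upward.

E-flat G C-flat

C♭ augmented triad = C-flat–E-flat–G; first inversion → third (E-flat) lowest.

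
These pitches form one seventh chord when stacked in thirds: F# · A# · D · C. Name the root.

D

Stacking in thirds gives D – F# – A# – C, so D is the root — D augmented seventh.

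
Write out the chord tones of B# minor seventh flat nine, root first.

B# minor seventh flat nine is a minor seventh flat nine built on B#.
Root: B#
Minor 3rd (3rd): D#
Perfect 5th (5th): F##
Minor 7th (7th): A#
Minor 9th (9th): C#

B# D# F## A# C#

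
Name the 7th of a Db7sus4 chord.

Cb

Db7sus4 is built on Db; its 7th is a minor 7th above the root.
A seventh above D uses the letter C, and the minor 7th above Db is Cb.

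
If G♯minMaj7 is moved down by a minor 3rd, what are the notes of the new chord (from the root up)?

E#, G#, B#, D##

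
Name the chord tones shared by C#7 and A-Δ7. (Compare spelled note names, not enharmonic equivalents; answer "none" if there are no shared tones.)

C#7: C# E# G# B
A-Δ7: A C E G#
Common to both → G#.

G#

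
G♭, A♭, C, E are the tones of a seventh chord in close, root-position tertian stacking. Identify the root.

Stacking in thirds gives A♭ – C – E – G♭, so A♭ is the root — A♭ augmented seventh.

A♭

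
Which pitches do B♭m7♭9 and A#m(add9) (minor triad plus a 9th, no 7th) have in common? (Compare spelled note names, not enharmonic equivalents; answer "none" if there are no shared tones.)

B♭m7♭9: Bb Db F Ab Cb
A#m(add9): A# C# E# B#
Common to both → none.

none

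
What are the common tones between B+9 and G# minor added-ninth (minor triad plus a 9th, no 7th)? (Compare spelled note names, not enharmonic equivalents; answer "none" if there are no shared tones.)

B+9: B D# F## A C#
G# minor added-ninth: G# B D# A#
Common to both → B, D#.

B D#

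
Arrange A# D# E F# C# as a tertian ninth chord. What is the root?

D#

Arranged so that each adjacent pair is a third by letter name: D# – F# – A# – C# – E.
The bottom of that stack, D#, is the root (this is D# minor seventh flat nine).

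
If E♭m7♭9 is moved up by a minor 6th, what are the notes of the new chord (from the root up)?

C♭, E𝄫, G♭, B𝄫, D𝄫

A minor 6th up from E♭ is C♭, so the new chord is C♭ minor seventh flat nine.
- root: C♭
- minor 3rd: E𝄫
- perfect 5th: G♭
- minor 7th: B𝄫
- minor 9th: D𝄫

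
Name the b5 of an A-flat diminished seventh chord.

Ebb

Root of A-flat diminished seventh = Ab. The 5th is a diminished 5th: Ab up a diminished 5th → Ebb.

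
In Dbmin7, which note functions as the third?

Root of Dbmin7 = Db. The 3rd is a minor 3rd: Db up a minor 3rd → Fb.

Fb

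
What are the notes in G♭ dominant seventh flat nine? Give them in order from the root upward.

Gb Bb Db Fb Abb

G♭ dominant seventh flat nine: dominant seventh flat nine on Gb.
Root: Gb
Major 3rd (3rd): Bb
Perfect 5th (5th): Db
Minor 7th (7th): Fb
Minor 9th (9th): Abb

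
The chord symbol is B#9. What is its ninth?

Root of B#9 = B#. The 9th is a major 9th: B# up a major 9th → C##.

C##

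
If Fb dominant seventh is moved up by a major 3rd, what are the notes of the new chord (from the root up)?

A-flat – C – E-flat – G-flat

F-flat up a major 3rd → A-flat. New chord: A-flat dominant seventh.
- root: A-flat
- major 3rd: C
- perfect 5th: E-flat
- minor 7th: G-flat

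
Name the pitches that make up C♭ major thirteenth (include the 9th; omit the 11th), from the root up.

C♭ major thirteenth is a major thirteenth built on C♭.
root → C♭
3rd (major 3rd) → E♭
5th (perfect 5th) → G♭
7th (major 7th) → B♭
9th (major 9th) → D♭
13th (major 13th) → A♭

C♭, E♭, G♭, B♭, D♭, A♭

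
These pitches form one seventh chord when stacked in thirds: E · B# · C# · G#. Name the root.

Stacking in thirds gives C# – E – G# – B#, so C# is the root — C# minor-major seventh.

C#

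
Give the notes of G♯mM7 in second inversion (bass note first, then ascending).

D♯, F𝄪, G♯, B

In root position, G♯mM7 is G♯–B–D♯–F𝄪.
Second inversion puts the fifth (D♯) in the bass.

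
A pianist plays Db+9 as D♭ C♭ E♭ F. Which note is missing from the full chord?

A

Db+9 = D♭, F, A, C♭, E♭. The voicing lacks the 5th (augmented 5th), A.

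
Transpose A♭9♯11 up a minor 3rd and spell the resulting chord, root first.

Cb – Eb – Gb – Bbb – Db – F

A minor 3rd up from Ab is Cb, so the new chord is Cb dominant ninth sharp eleven.
Cb — root
Eb — major 3rd
Gb — perfect 5th
Bbb — minor 7th
Db — major 9th
F — augmented 11th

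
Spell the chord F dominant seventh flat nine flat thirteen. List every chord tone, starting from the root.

F A C E-flat G-flat D-flat

Root F, quality dominant seventh flat nine flat thirteen:
- root: F
- major 3rd: A
- perfect 5th: C
- minor 7th: E-flat
- minor 9th: G-flat
- minor 13th: D-flat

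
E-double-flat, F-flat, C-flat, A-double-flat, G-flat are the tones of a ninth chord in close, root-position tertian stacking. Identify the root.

F-flat

Stacking in thirds gives F-flat – A-double-flat – C-flat – E-double-flat – G-flat, so F-flat is the root — F-flat minor ninth.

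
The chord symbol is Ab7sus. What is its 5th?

Eb

Root of Ab7sus = Ab. The 5th is a perfect 5th: Ab up a perfect 5th → Eb.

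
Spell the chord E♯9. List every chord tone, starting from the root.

E♯9 is a dominant ninth built on E♯.
- root: E♯
- major 3rd: G𝄪
- perfect 5th: B♯
- minor 7th: D♯
- major 9th: F𝄪

E♯, G𝄪, B♯, D♯, F𝄪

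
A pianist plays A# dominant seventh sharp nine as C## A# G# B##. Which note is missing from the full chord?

E#

A# dominant seventh sharp nine = A#, C##, E#, G#, B##. The voicing lacks the 5th (perfect 5th), E#.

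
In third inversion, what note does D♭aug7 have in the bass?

C♭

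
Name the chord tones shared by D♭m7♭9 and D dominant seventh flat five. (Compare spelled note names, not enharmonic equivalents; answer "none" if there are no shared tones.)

Ab

D♭m7♭9 = Db, Fb, Ab, Cb, Ebb.
D dominant seventh flat five = D, F#, Ab, C.
Shared: Ab.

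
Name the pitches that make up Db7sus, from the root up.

Db7sus is a dominant seventh suspended fourth built on D♭.
Root: D♭
Perfect 4th (4th): G♭
Perfect 5th (5th): A♭
Minor 7th (7th): C♭

D♭, G♭, A♭, C♭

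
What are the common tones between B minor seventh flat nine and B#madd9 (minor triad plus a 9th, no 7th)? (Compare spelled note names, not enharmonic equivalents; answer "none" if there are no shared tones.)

B minor seventh flat nine = B, D, F♯, A, C.
B#madd9 = B♯, D♯, F𝄪, C𝄪.
Shared: none.

none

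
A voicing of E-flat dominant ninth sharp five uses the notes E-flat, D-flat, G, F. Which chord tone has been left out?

B

E-flat dominant ninth sharp five = E-flat, G, B, D-flat, F. The voicing lacks the 5th (augmented 5th), B.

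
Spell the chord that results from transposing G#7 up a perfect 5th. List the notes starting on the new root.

Transposed root: G# → D# (perfect 5th up). So we spell D# dominant seventh:
root → D#
3rd (major 3rd) → F##
5th (perfect 5th) → A#
7th (minor 7th) → C#

D#  F##  A#  C#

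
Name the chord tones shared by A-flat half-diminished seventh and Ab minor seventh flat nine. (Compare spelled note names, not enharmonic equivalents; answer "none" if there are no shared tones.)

Ab Cb Gb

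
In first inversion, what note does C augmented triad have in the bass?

E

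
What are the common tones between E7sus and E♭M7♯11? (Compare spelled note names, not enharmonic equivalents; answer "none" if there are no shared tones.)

A – D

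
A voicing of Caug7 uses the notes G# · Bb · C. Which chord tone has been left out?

Caug7 = C, E, G#, Bb. The voicing lacks the 3rd (major 3rd), E.

E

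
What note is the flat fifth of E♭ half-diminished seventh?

B-double-flat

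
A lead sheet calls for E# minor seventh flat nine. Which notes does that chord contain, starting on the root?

E# – G# – B# – D# – F#

Root E#, quality minor seventh flat nine:
root → E#
3rd (minor 3rd) → G#
5th (perfect 5th) → B#
7th (minor 7th) → D#
9th (minor 9th) → F#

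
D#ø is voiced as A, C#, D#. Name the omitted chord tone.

D#ø = D#, F#, A, C#. The voicing lacks the 3rd (minor 3rd), F#.

F#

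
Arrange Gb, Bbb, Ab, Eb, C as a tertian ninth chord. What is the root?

Ab

Arranged so that each adjacent pair is a third by letter name: Ab – C – Eb – Gb – Bbb.
The bottom of that stack, Ab, is the root (this is Ab dominant seventh flat nine).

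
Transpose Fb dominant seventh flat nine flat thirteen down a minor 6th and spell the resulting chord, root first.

A♭ – C – E♭ – G♭ – B𝄫 – F♭

A minor 6th down from F♭ is A♭, so the new chord is A♭ dominant seventh flat nine flat thirteen.
- root: A♭
- major 3rd: C
- perfect 5th: E♭
- minor 7th: G♭
- minor 9th: B𝄫
- minor 13th: F♭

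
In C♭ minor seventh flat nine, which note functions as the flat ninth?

Dbb

Root of C♭ minor seventh flat nine = Cb. The 9th is a minor 9th: Cb up a minor 9th → Dbb.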